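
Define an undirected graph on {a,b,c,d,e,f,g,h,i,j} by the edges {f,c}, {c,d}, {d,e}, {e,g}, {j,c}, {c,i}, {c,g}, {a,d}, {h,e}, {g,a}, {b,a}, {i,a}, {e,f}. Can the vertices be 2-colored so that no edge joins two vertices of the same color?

Yes

A valid 2-coloring puts {b, d, f, g, h, i, j} on one side and {a, c, e} on the other; every edge crosses between the two sides.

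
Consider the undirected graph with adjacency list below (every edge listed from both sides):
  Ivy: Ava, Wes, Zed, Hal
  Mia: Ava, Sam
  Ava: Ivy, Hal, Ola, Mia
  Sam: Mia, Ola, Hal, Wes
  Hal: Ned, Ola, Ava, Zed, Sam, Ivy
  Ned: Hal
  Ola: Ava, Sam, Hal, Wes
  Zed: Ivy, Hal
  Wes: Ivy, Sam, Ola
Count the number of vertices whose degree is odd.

Degrees: Ivy:4, Mia:2, Ava:4, Sam:4, Hal:6, Ned:1, Ola:4, Zed:2, Wes:3
Odd-degree vertices: Ned, Wes.

2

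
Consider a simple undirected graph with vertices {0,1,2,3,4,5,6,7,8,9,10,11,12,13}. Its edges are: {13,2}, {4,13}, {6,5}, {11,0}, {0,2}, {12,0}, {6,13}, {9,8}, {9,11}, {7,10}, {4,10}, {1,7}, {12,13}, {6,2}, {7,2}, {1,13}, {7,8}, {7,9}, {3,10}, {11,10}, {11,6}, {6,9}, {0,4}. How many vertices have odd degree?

Degrees: 0:4, 1:2, 2:4, 3:1, 4:3, 5:1, 6:5, 7:5, 8:2, 9:4, 10:4, 11:4, 12:2, 13:5
Odd-degree vertices: 3, 4, 5, 6, 7, 13.

6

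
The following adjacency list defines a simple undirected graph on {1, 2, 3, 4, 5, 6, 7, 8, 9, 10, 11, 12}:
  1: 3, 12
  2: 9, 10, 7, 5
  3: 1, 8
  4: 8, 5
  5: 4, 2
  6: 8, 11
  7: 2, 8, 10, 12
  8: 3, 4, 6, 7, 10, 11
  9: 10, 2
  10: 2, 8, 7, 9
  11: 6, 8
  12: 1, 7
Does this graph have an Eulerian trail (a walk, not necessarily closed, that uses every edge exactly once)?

Degrees: 1:2, 2:4, 3:2, 4:2, 5:2, 6:2, 7:4, 8:6, 9:2, 10:4, 11:2, 12:2
Odd-degree vertices: none (0 total).
The non-isolated vertices are connected and exactly 0 have odd degree, so an Eulerian trail exists.

Yes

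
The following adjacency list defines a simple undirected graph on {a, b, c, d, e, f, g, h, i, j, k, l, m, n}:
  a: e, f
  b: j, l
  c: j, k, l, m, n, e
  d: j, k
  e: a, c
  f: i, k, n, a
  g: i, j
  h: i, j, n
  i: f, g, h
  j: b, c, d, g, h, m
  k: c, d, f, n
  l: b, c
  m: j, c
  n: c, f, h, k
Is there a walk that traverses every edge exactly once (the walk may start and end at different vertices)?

Yes

Degrees: a:2, b:2, c:6, d:2, e:2, f:4, g:2, h:3, i:3, j:6, k:4, l:2, m:2, n:4
Odd-degree vertices: h, i (2 total).
With 2 odd-degree vertices and all edges in one connected piece, an Eulerian trail exists (from h to i).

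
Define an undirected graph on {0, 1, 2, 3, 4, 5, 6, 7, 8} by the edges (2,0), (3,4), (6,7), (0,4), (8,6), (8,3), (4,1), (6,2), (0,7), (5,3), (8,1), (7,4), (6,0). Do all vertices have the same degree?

Degrees: 0:4, 1:2, 2:2, 3:3, 4:4, 5:1, 6:4, 7:3, 8:3
Degrees are not all equal (e.g. deg(5)=1 but deg(0)=4); not regular.

No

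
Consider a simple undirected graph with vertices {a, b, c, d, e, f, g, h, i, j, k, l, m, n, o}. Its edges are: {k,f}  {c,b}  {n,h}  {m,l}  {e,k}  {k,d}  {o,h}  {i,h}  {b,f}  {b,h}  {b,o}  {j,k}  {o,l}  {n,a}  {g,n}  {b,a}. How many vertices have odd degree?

Degrees: a:2, b:5, c:1, d:1, e:1, f:2, g:1, h:4, i:1, j:1, k:4, l:2, m:1, n:3, o:3
Odd-degree vertices: b, c, d, e, g, i, j, m, n, o.

10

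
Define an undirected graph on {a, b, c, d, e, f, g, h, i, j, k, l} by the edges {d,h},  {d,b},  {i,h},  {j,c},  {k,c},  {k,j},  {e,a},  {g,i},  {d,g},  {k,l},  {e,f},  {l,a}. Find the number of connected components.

2

Component: {b, d, g, h, i}
Component: {a, c, e, f, j, k, l}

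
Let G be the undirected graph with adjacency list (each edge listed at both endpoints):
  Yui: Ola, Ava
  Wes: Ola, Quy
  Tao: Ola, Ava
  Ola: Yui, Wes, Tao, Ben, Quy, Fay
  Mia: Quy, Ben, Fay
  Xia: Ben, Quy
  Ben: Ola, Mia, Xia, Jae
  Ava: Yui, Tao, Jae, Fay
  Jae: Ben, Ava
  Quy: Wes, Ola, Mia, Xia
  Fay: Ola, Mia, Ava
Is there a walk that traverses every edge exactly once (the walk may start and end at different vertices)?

Degrees: Yui:2, Wes:2, Tao:2, Ola:6, Mia:3, Xia:2, Ben:4, Ava:4, Jae:2, Quy:4, Fay:3
Odd-degree vertices: Mia, Fay (2 total).
The non-isolated vertices are connected and exactly 2 have odd degree, so an Eulerian trail exists (from Mia to Fay).

Yes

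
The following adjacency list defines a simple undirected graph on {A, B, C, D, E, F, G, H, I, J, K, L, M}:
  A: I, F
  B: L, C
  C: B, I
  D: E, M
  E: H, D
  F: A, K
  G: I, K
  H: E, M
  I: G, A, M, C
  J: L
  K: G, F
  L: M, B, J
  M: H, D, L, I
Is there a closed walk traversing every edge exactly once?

No

Degrees: A:2, B:2, C:2, D:2, E:2, F:2, G:2, H:2, I:4, J:1, K:2, L:3, M:4
J, L have odd degree; an Eulerian circuit needs every degree to be even, so none exists.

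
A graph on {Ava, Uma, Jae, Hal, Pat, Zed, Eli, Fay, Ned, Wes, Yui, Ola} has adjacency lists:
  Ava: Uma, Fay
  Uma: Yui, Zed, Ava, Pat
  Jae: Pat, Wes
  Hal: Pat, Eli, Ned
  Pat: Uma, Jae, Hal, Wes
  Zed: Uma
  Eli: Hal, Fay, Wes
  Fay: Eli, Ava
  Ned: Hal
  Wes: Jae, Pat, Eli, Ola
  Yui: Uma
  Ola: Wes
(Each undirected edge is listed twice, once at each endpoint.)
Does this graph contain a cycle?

|V| = 12, |E| = 14, number of components = 1.
Since 14 > 12 - 1, a cycle must exist; for instance Ava-Fay-Eli-Wes-Pat-Uma-Ava.

Yes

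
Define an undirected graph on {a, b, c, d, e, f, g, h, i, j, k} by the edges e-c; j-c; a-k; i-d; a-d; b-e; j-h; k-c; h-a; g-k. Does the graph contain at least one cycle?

|V| = 11, |E| = 10, number of components = 2.
Since 10 > 11 - 2, a cycle must exist; for instance a-h-j-c-k-a.

Yes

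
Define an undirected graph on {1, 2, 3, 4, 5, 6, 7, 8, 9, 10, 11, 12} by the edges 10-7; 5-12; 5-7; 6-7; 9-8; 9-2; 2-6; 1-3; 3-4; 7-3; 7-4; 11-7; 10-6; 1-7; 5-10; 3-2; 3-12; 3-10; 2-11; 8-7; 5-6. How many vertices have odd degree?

Degrees: 1:2, 2:4, 3:6, 4:2, 5:4, 6:4, 7:8, 8:2, 9:2, 10:4, 11:2, 12:2
Odd-degree vertices: none.

0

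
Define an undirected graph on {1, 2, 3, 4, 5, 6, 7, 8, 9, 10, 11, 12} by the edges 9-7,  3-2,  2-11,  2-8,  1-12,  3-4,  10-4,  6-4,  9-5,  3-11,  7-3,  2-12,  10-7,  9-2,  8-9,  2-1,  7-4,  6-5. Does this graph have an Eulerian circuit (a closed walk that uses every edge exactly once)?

Yes

Degrees: 1:2, 2:6, 3:4, 4:4, 5:2, 6:2, 7:4, 8:2, 9:4, 10:2, 11:2, 12:2
All degrees are even and the non-isolated vertices are connected — an Eulerian circuit exists.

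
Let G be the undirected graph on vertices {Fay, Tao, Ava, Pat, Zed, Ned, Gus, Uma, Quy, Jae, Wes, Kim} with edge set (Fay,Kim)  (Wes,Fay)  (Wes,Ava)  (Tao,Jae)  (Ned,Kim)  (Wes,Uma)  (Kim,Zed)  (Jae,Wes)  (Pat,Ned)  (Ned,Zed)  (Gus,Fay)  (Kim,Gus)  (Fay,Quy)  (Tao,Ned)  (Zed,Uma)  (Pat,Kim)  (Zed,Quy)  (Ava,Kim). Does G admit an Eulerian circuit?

Degrees: Fay:4, Tao:2, Ava:2, Pat:2, Zed:4, Ned:4, Gus:2, Uma:2, Quy:2, Jae:2, Wes:4, Kim:6
All degrees are even and the non-isolated vertices are connected — an Eulerian circuit exists.

Yes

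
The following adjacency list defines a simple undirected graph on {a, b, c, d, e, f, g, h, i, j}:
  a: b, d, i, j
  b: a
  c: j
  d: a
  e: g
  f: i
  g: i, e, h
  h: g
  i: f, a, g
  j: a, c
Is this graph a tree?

|V| = 10, |E| = 9.
It is connected with exactly 9 edges, hence acyclic — it is a tree.

Yes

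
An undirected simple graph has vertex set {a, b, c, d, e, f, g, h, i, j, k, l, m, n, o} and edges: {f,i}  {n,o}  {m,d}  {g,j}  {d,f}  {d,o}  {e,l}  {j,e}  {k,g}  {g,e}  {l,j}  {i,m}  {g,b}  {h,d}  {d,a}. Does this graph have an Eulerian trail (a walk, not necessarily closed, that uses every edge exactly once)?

Degrees: a:1, b:1, c:0, d:5, e:3, f:2, g:4, h:1, i:2, j:3, k:1, l:2, m:2, n:1, o:2
Odd-degree vertices: a, b, d, e, h, j, k, n (8 total).
An Eulerian trail requires 0 or 2 odd-degree vertices; here there are 8.

No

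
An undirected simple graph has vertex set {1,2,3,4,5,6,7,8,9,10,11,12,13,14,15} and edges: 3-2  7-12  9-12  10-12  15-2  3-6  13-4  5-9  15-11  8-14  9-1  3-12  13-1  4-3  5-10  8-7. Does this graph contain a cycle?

|V| = 15, |E| = 16, number of components = 1.
One cycle is 1-9-12-3-4-13-1.

Yes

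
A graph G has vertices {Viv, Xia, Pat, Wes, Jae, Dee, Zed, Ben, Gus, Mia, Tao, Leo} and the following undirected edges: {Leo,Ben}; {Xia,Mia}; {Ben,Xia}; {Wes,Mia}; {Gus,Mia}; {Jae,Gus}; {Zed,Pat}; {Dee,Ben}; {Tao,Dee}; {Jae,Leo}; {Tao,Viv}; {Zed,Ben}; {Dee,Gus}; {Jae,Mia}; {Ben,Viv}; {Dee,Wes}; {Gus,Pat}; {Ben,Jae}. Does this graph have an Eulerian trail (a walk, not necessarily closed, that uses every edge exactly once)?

Degrees: Viv:2, Xia:2, Pat:2, Wes:2, Jae:4, Dee:4, Zed:2, Ben:6, Gus:4, Mia:4, Tao:2, Leo:2
Odd-degree vertices: none (0 total).
The non-isolated vertices are connected and exactly 0 have odd degree, so an Eulerian trail exists.

Yes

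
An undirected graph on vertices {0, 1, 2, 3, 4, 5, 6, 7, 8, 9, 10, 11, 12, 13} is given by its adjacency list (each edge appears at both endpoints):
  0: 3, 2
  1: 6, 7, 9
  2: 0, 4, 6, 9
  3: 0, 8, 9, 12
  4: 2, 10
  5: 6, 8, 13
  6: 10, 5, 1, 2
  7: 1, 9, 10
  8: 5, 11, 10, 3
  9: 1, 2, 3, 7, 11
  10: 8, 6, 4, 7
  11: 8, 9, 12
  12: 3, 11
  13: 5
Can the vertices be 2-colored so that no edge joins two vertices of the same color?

The cycle 1-9-7-1 has length 3, which is odd, so the graph is not bipartite.

No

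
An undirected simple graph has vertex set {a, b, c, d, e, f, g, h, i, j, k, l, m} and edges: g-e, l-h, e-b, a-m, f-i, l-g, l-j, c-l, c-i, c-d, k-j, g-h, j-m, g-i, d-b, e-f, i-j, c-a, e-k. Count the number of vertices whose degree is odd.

Degrees: a:2, b:2, c:4, d:2, e:4, f:2, g:4, h:2, i:4, j:4, k:2, l:4, m:2
Odd-degree vertices: none.

0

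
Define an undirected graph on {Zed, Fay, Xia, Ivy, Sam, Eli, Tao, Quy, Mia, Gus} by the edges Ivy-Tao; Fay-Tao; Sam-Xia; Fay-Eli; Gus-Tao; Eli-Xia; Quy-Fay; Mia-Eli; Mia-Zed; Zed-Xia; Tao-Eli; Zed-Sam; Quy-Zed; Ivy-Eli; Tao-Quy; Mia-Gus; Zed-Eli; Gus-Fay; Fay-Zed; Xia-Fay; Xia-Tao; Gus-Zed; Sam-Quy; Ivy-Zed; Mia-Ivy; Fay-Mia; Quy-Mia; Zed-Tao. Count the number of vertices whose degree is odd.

6

Degrees: Zed:9, Fay:7, Xia:5, Ivy:4, Sam:3, Eli:6, Tao:7, Quy:5, Mia:6, Gus:4
Odd-degree vertices: Zed, Fay, Xia, Sam, Tao, Quy.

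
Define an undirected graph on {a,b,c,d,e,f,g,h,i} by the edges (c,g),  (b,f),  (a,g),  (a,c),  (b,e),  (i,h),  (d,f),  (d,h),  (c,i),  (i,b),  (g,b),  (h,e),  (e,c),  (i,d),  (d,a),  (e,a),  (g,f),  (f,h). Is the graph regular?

Degrees: a:4, b:4, c:4, d:4, e:4, f:4, g:4, h:4, i:4
Every vertex has degree 4, so the graph is 4-regular.

Yes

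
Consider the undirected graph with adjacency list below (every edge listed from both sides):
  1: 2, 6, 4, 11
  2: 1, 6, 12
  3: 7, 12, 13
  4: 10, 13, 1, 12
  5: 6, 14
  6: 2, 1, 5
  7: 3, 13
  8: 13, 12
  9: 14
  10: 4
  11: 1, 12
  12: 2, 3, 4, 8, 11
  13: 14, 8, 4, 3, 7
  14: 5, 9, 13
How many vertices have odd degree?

8

Degrees: 1:4, 2:3, 3:3, 4:4, 5:2, 6:3, 7:2, 8:2, 9:1, 10:1, 11:2, 12:5, 13:5, 14:3
Odd-degree vertices: 2, 3, 6, 9, 10, 12, 13, 14.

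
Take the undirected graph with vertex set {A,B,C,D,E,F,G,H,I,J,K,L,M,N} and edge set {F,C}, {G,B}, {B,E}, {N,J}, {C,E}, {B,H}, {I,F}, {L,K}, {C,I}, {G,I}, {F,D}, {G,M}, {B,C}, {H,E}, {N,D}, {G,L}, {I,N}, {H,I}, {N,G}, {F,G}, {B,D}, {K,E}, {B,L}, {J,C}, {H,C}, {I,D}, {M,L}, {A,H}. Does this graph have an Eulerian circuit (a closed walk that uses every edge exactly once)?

No

Degrees: A:1, B:6, C:6, D:4, E:4, F:4, G:6, H:5, I:6, J:2, K:2, L:4, M:2, N:4
Vertices with odd degree: A, H. An Eulerian circuit requires all degrees even.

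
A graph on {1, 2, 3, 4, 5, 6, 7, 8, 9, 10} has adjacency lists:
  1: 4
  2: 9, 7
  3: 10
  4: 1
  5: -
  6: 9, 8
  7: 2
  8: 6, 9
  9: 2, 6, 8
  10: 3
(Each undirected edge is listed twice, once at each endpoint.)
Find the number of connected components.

Component: {5}
Component: {1, 4}
Component: {3, 10}
Component: {2, 6, 7, 8, 9}

4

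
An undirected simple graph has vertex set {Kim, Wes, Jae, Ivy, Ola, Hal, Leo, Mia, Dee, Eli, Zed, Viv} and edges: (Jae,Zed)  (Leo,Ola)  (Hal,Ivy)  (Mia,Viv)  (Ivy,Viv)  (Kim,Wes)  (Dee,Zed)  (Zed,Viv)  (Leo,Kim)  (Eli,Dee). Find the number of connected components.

Component: {Kim, Wes, Ola, Leo}
Component: {Jae, Ivy, Hal, Mia, Dee, Eli, Zed, Viv}

2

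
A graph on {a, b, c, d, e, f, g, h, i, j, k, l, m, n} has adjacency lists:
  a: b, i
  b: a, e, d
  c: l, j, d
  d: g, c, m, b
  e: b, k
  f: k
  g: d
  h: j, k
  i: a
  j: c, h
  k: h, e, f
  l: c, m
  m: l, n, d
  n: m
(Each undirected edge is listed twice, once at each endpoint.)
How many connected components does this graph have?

Component: {a, b, c, d, e, f, g, h, i, j, k, l, m, n}

1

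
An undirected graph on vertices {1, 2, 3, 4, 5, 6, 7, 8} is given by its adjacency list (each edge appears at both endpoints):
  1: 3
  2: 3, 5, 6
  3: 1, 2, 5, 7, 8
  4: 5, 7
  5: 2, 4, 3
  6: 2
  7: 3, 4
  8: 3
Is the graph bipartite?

5-2-3-5 is an odd cycle (length 3), and a bipartite graph can contain only even cycles.

No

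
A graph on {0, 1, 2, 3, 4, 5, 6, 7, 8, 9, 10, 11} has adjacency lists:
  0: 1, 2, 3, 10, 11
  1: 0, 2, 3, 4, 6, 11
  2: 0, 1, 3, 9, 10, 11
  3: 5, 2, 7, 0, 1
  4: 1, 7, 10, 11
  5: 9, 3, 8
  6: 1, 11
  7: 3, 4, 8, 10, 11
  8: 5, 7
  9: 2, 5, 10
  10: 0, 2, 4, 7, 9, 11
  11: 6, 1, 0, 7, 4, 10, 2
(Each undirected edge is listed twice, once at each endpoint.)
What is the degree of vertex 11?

Neighbors of 11: 0, 1, 2, 4, 6, 7, 10.

7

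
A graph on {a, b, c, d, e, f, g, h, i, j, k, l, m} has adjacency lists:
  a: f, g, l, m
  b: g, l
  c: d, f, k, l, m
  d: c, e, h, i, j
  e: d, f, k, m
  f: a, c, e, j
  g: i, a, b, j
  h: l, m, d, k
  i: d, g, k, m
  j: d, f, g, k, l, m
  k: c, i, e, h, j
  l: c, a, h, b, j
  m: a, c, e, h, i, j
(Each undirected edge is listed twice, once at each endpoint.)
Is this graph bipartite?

A valid 2-coloring puts {d, f, g, k, l, m} on one side and {a, b, c, e, h, i, j} on the other; every edge crosses between the two sides.

Yes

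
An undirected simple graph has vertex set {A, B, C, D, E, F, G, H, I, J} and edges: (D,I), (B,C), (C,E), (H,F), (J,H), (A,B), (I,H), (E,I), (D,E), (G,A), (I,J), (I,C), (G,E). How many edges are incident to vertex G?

Neighbors of G: A, E.

2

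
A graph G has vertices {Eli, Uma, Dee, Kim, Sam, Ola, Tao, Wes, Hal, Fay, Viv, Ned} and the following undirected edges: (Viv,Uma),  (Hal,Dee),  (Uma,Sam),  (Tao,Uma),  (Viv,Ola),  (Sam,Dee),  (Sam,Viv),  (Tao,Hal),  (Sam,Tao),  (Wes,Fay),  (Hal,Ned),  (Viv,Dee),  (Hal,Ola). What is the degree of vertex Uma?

Neighbors of Uma: Sam, Tao, Viv.

3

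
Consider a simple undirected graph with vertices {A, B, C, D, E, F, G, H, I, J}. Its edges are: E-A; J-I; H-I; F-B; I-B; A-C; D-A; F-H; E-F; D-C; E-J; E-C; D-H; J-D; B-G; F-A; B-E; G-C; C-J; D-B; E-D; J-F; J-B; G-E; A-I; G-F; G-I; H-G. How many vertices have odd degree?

Degrees: A:5, B:6, C:5, D:6, E:7, F:6, G:6, H:4, I:5, J:6
Odd-degree vertices: A, C, E, I.

4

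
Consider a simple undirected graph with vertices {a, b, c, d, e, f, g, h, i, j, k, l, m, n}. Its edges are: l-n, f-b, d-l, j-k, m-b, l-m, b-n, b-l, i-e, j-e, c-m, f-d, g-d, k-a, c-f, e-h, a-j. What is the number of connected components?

Component: {a, e, h, i, j, k}
Component: {b, c, d, f, g, l, m, n}

2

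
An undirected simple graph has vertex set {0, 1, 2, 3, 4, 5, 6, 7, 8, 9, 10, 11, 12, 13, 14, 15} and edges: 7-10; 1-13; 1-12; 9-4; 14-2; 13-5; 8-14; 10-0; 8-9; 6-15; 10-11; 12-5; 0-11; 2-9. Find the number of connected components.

5

Component: {3}
Component: {6, 15}
Component: {0, 7, 10, 11}
Component: {1, 5, 12, 13}
Component: {2, 4, 8, 9, 14}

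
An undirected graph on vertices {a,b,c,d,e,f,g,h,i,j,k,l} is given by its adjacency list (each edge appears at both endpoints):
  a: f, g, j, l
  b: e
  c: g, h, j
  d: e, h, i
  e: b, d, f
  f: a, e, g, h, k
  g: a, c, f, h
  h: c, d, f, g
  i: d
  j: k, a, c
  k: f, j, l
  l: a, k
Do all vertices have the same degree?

No

Degrees: a:4, b:1, c:3, d:3, e:3, f:5, g:4, h:4, i:1, j:3, k:3, l:2
Vertex b has degree 1 while f has degree 5, so the graph is not regular.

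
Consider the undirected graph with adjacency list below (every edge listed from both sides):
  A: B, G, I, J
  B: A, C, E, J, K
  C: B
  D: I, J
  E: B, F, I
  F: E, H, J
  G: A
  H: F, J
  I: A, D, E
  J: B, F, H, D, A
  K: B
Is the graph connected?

Yes

A breadth-first search from A visits A, B, G, J, I, C, K, E, D, H, F — all 11 vertices — so the graph is connected.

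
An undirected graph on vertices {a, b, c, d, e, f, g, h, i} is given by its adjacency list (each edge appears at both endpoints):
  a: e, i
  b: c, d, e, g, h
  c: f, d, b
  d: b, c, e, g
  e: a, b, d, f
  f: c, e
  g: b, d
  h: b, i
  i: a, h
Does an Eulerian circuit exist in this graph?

Degrees: a:2, b:5, c:3, d:4, e:4, f:2, g:2, h:2, i:2
Vertices with odd degree: b, c. An Eulerian circuit requires all degrees even.

No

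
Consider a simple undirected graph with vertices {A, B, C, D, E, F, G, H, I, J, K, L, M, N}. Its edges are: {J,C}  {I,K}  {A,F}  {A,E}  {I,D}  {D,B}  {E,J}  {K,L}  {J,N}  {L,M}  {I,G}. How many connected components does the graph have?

Component: {H}
Component: {A, C, E, F, J, N}
Component: {B, D, G, I, K, L, M}

3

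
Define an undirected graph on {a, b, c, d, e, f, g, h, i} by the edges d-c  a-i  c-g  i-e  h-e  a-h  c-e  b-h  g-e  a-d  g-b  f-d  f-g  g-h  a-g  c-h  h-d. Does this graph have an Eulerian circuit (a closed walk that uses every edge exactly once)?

Yes

Degrees: a:4, b:2, c:4, d:4, e:4, f:2, g:6, h:6, i:2
Every vertex has even degree and the edges form a single connected piece, so an Eulerian circuit exists.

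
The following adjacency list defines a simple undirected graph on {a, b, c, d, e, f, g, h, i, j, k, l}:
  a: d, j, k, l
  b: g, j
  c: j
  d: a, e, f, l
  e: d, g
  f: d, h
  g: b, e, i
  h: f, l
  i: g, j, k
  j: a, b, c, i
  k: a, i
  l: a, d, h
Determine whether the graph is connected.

Yes

A breadth-first search from a visits a, l, j, k, d, h, b, i, c, e, f, g — all 12 vertices — so the graph is connected.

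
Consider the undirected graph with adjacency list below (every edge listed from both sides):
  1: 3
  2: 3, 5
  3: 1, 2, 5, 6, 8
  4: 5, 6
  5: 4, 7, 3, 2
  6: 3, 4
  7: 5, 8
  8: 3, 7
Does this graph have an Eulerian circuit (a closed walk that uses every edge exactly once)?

Degrees: 1:1, 2:2, 3:5, 4:2, 5:4, 6:2, 7:2, 8:2
1, 3 have odd degree; an Eulerian circuit needs every degree to be even, so none exists.

No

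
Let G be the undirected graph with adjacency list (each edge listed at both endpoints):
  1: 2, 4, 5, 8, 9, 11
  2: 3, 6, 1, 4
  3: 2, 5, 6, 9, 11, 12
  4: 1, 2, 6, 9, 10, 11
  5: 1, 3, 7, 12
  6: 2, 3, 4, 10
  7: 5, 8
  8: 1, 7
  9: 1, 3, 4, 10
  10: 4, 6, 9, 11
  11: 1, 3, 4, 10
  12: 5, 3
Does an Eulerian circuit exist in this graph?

Degrees: 1:6, 2:4, 3:6, 4:6, 5:4, 6:4, 7:2, 8:2, 9:4, 10:4, 11:4, 12:2
All degrees are even and the non-isolated vertices are connected — an Eulerian circuit exists.

Yes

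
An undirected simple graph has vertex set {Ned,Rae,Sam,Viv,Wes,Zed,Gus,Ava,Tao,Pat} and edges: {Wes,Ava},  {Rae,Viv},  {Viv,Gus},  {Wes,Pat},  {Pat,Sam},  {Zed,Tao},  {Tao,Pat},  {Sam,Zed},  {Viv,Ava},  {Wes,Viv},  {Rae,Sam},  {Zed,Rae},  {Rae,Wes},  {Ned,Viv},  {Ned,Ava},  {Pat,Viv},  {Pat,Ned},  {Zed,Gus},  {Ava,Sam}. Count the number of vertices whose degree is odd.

2

Degrees: Ned:3, Rae:4, Sam:4, Viv:6, Wes:4, Zed:4, Gus:2, Ava:4, Tao:2, Pat:5
Odd-degree vertices: Ned, Pat.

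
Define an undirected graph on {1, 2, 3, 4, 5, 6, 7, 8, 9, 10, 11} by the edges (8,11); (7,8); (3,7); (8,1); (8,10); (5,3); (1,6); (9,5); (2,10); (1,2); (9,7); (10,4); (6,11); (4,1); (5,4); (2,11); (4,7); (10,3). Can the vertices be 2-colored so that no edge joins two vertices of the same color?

Yes

A valid 2-coloring puts {2, 3, 4, 6, 8, 9} on one side and {1, 5, 7, 10, 11} on the other; every edge crosses between the two sides.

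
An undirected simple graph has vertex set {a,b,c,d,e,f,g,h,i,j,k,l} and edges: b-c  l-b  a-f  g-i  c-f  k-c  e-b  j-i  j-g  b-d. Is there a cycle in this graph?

Yes

The graph has 12 vertices, 10 edges, and 3 connected components.
Since 10 > 12 - 3, a cycle must exist; for instance g-j-i-g.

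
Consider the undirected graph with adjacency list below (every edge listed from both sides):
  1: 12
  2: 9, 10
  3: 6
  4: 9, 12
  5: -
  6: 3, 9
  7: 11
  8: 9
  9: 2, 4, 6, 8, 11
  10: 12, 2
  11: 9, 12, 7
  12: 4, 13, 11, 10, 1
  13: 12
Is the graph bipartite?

The cycle 11-9-2-10-12-11 has length 5, which is odd, so the graph is not bipartite.

No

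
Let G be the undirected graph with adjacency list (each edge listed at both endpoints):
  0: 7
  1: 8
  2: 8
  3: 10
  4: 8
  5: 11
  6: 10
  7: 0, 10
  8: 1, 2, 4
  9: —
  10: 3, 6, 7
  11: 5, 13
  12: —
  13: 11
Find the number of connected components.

5

Component: {9}
Component: {12}
Component: {5, 11, 13}
Component: {1, 2, 4, 8}
Component: {0, 3, 6, 7, 10}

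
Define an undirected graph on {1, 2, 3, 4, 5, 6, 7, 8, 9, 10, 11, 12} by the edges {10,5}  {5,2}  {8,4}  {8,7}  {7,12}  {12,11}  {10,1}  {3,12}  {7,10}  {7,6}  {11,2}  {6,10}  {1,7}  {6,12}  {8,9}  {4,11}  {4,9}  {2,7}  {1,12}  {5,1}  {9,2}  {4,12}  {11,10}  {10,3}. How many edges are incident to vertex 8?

3

Neighbors of 8: 4, 7, 9.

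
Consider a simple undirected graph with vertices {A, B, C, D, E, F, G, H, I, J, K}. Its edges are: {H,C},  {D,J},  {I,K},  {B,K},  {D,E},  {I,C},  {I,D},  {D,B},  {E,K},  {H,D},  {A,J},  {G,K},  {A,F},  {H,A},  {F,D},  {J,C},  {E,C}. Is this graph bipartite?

A valid 2-coloring puts {B, E, F, G, H, I, J} on one side and {A, C, D, K} on the other; every edge crosses between the two sides.

Yes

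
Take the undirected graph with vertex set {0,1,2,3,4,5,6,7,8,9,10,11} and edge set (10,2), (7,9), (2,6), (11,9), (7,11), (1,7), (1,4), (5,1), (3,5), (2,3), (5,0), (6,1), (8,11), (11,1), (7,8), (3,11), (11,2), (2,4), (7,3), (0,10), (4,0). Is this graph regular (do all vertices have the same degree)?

No

Degrees: 0:3, 1:5, 2:5, 3:4, 4:3, 5:3, 6:2, 7:5, 8:2, 9:2, 10:2, 11:6
Vertex 6 has degree 2 while 11 has degree 6, so the graph is not regular.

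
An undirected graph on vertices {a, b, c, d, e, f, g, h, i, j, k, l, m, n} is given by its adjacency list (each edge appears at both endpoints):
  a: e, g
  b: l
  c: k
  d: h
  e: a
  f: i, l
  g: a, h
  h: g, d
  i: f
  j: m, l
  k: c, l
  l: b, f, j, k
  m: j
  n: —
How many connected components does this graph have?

3

Component: {n}
Component: {a, d, e, g, h}
Component: {b, c, f, i, j, k, l, m}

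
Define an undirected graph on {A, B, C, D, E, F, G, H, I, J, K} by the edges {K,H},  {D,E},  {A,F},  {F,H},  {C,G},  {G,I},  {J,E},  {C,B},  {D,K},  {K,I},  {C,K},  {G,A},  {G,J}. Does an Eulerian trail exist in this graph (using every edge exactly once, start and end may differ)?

Degrees: A:2, B:1, C:3, D:2, E:2, F:2, G:4, H:2, I:2, J:2, K:4
Odd-degree vertices: B, C (2 total).
The non-isolated vertices are connected and exactly 2 have odd degree, so an Eulerian trail exists (from B to C).

Yes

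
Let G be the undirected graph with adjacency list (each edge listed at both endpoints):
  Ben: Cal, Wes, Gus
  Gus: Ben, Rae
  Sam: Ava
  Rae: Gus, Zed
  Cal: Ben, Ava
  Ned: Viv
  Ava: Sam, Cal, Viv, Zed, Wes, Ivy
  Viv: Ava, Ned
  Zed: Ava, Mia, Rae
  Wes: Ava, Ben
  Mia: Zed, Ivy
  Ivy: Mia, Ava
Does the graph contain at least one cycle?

The graph has 12 vertices, 14 edges, and 1 connected component.
Since 14 > 12 - 1, a cycle must exist; for instance Ava-Zed-Mia-Ivy-Ava.

Yes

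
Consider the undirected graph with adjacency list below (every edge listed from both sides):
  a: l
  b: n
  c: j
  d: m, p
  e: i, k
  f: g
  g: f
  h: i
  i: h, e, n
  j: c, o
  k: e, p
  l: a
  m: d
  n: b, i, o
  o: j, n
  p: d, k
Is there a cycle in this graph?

No

|V| = 16, |E| = 13, number of components = 3.
Since 13 = 16 - 3, the graph is a forest and contains no cycle.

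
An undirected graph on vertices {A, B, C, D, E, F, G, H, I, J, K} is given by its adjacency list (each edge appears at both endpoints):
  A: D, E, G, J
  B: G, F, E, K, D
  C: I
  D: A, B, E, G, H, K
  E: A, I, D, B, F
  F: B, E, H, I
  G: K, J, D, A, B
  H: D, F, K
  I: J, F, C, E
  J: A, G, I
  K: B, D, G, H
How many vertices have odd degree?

Degrees: A:4, B:5, C:1, D:6, E:5, F:4, G:5, H:3, I:4, J:3, K:4
Odd-degree vertices: B, C, E, G, H, J.

6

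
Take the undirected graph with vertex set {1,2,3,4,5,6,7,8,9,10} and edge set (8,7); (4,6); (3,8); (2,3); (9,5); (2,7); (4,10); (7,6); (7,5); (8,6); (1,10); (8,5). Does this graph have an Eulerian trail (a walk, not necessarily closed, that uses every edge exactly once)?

No

Degrees: 1:1, 2:2, 3:2, 4:2, 5:3, 6:3, 7:4, 8:4, 9:1, 10:2
Odd-degree vertices: 1, 5, 6, 9 (4 total).
With 4 odd-degree vertices (more than two), no single trail can use every edge.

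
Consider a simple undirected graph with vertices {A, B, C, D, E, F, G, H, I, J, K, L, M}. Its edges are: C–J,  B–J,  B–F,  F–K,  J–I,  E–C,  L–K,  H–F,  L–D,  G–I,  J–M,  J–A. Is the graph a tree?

Yes

The graph has 13 vertices and 12 edges.
Connected and |E| = |V| - 1, which characterizes a tree.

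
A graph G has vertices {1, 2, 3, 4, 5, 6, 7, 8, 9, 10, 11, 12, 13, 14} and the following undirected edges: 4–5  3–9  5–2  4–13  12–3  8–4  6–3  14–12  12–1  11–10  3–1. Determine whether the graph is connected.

No

Component: {7}
Component: {10, 11}
Component: {2, 4, 5, 8, 13}
Component: {1, 3, 6, 9, 12, 14}
No edge joins these 4 groups, so the graph is disconnected.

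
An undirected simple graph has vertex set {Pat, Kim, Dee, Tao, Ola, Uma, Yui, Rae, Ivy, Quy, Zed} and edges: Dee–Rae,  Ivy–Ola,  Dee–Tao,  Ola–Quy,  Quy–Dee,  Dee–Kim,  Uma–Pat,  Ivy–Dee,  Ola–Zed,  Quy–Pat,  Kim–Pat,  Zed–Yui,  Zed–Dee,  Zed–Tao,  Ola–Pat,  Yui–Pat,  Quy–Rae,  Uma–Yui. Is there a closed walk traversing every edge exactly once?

Degrees: Pat:5, Kim:2, Dee:6, Tao:2, Ola:4, Uma:2, Yui:3, Rae:2, Ivy:2, Quy:4, Zed:4
Pat, Yui have odd degree; an Eulerian circuit needs every degree to be even, so none exists.

No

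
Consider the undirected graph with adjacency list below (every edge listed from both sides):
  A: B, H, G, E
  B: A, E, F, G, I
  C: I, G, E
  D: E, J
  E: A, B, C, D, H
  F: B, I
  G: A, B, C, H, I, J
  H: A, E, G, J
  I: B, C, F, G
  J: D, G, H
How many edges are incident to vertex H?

Neighbors of H: A, E, G, J.

4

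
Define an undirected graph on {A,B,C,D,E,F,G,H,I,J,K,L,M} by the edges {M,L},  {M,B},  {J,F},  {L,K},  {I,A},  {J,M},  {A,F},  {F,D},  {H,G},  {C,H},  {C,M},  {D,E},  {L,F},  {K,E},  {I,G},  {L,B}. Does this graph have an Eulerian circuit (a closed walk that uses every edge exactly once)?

Yes

Degrees: A:2, B:2, C:2, D:2, E:2, F:4, G:2, H:2, I:2, J:2, K:2, L:4, M:4
Every vertex has even degree and the edges form a single connected piece, so an Eulerian circuit exists.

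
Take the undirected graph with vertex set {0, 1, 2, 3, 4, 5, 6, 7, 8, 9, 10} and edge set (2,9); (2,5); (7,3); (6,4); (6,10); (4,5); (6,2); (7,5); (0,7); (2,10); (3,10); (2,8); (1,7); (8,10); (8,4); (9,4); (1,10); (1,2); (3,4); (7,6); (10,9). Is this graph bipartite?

8-2-10-8 is an odd cycle (length 3), and a bipartite graph can contain only even cycles.

No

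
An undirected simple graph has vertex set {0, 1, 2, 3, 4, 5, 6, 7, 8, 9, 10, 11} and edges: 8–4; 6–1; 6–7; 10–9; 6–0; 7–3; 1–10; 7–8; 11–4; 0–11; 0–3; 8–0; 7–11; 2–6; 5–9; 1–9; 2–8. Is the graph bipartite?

9-10-1-9 is an odd cycle (length 3), and a bipartite graph can contain only even cycles.

No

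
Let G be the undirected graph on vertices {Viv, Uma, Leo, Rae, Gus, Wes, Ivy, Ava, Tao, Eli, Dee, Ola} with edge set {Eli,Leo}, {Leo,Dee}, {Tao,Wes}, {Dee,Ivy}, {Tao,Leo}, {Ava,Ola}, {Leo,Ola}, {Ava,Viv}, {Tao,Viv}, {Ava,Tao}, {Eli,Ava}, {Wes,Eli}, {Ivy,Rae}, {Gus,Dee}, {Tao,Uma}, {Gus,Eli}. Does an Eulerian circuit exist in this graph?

No

Degrees: Viv:2, Uma:1, Leo:4, Rae:1, Gus:2, Wes:2, Ivy:2, Ava:4, Tao:5, Eli:4, Dee:3, Ola:2
Uma, Rae, Tao, Dee have odd degree; an Eulerian circuit needs every degree to be even, so none exists.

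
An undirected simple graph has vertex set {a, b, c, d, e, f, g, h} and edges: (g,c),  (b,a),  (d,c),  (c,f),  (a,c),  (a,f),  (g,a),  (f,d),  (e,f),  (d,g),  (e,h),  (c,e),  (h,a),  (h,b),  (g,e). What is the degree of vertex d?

3

Neighbors of d: c, f, g.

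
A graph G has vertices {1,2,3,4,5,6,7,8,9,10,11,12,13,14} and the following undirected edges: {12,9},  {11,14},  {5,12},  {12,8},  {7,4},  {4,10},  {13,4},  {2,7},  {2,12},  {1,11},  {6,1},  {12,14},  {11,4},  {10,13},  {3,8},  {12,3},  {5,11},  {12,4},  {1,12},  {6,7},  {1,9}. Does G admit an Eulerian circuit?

Degrees: 1:4, 2:2, 3:2, 4:5, 5:2, 6:2, 7:3, 8:2, 9:2, 10:2, 11:4, 12:8, 13:2, 14:2
Vertices with odd degree: 4, 7. An Eulerian circuit requires all degrees even.

No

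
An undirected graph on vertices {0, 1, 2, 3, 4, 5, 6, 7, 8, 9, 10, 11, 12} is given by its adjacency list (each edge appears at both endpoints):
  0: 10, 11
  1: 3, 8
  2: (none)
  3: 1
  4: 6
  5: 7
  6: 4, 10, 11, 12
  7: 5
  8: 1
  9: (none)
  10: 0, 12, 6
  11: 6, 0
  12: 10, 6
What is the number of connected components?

Component: {2}
Component: {9}
Component: {5, 7}
Component: {1, 3, 8}
Component: {0, 4, 6, 10, 11, 12}

5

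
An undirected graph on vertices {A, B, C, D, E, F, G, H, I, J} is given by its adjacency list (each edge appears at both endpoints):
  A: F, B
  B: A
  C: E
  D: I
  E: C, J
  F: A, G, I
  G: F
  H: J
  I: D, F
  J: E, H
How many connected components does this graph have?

2

Component: {C, E, H, J}
Component: {A, B, D, F, G, I}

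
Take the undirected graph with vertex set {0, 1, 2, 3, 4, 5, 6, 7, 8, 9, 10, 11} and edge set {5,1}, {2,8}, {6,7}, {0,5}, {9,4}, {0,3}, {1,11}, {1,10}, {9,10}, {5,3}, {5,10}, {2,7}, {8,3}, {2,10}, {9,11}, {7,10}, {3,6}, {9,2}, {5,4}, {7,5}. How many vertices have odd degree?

2

Degrees: 0:2, 1:3, 2:4, 3:4, 4:2, 5:6, 6:2, 7:4, 8:2, 9:4, 10:5, 11:2
Odd-degree vertices: 1, 10.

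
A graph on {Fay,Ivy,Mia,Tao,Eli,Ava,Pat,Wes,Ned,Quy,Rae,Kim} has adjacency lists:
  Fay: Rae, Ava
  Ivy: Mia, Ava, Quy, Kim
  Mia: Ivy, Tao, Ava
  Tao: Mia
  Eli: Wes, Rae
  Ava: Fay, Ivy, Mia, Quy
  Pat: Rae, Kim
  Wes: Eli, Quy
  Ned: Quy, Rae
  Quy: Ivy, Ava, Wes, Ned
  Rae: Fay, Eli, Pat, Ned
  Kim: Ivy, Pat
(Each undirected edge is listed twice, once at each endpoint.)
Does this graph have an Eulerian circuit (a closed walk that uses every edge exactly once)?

No

Degrees: Fay:2, Ivy:4, Mia:3, Tao:1, Eli:2, Ava:4, Pat:2, Wes:2, Ned:2, Quy:4, Rae:4, Kim:2
Mia, Tao have odd degree; an Eulerian circuit needs every degree to be even, so none exists.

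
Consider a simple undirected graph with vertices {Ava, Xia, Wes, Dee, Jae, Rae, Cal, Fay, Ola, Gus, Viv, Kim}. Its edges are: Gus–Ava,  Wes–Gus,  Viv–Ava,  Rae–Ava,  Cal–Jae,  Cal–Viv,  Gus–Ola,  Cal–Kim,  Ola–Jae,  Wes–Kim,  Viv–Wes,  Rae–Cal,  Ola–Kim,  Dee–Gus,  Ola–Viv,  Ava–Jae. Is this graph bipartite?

A valid 2-coloring puts {Xia, Jae, Rae, Fay, Gus, Viv, Kim} on one side and {Ava, Wes, Dee, Cal, Ola} on the other; every edge crosses between the two sides.

Yes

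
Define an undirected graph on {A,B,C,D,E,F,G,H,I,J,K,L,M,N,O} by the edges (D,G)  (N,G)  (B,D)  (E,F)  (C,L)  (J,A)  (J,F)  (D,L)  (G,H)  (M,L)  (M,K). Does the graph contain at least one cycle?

No

|V| = 15, |E| = 11, number of components = 4.
A forest on 15 vertices with 4 components has exactly 11 edges, which matches — so no cycle.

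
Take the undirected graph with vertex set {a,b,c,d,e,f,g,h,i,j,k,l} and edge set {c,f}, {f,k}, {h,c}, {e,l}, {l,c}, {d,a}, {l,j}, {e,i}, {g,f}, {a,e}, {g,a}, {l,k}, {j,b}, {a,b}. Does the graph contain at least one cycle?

|V| = 12, |E| = 14, number of components = 1.
Since 14 > 12 - 1, a cycle must exist; for instance a-b-j-l-k-f-g-a.

Yes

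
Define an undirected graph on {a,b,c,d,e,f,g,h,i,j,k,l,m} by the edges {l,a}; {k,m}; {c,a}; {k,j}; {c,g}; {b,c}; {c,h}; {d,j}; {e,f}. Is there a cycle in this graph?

No

The graph has 13 vertices, 9 edges, and 4 connected components.
Since 9 = 13 - 4, the graph is a forest and contains no cycle.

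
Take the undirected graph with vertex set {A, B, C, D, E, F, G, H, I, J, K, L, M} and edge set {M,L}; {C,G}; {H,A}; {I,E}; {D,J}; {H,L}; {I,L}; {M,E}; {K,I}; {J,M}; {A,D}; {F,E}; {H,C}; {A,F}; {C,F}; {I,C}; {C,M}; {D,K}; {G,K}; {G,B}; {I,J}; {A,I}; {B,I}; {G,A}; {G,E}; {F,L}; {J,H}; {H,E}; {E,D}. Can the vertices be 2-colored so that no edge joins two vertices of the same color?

Partition the vertices as {D, F, G, H, I, M} vs {A, B, C, E, J, K, L}. Each listed edge has one endpoint in each part, so the graph is bipartite.

Yes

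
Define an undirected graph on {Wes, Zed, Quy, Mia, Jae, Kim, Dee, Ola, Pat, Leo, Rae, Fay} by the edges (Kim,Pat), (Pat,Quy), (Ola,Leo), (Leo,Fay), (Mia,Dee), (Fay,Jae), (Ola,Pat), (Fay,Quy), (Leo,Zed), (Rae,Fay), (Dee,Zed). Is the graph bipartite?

Quy-Pat-Ola-Leo-Fay-Quy is an odd cycle (length 5), and a bipartite graph can contain only even cycles.

No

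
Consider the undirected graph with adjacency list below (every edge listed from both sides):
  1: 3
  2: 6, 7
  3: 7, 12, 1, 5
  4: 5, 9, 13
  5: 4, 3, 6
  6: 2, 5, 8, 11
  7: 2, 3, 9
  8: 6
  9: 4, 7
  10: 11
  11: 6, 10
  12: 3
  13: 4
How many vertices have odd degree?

Degrees: 1:1, 2:2, 3:4, 4:3, 5:3, 6:4, 7:3, 8:1, 9:2, 10:1, 11:2, 12:1, 13:1
Odd-degree vertices: 1, 4, 5, 7, 8, 10, 12, 13.

8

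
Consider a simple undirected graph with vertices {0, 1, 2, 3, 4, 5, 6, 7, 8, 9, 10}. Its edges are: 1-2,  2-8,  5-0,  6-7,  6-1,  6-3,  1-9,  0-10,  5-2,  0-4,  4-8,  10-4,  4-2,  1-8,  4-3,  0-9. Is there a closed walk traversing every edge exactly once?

No

Degrees: 0:4, 1:4, 2:4, 3:2, 4:5, 5:2, 6:3, 7:1, 8:3, 9:2, 10:2
4, 6, 7, 8 have odd degree; an Eulerian circuit needs every degree to be even, so none exists.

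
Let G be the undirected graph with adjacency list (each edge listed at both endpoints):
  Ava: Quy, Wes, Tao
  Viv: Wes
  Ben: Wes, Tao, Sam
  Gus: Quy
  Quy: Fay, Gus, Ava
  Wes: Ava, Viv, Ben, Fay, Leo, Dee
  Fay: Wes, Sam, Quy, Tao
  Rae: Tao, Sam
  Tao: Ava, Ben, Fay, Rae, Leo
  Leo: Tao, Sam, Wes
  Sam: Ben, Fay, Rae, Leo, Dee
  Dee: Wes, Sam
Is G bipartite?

Yes

A valid 2-coloring puts {Quy, Wes, Tao, Sam} on one side and {Ava, Viv, Ben, Gus, Fay, Rae, Leo, Dee} on the other; every edge crosses between the two sides.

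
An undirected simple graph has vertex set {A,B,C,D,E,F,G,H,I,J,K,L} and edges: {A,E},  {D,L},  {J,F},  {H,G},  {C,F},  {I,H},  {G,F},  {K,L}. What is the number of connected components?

Component: {B}
Component: {A, E}
Component: {D, K, L}
Component: {C, F, G, H, I, J}

4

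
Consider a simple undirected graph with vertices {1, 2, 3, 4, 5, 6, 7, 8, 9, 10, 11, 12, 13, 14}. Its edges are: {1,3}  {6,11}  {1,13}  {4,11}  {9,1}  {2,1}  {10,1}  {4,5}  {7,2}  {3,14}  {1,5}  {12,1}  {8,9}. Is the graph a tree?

|V| = 14, |E| = 13.
Connected and |E| = |V| - 1, which characterizes a tree.

Yes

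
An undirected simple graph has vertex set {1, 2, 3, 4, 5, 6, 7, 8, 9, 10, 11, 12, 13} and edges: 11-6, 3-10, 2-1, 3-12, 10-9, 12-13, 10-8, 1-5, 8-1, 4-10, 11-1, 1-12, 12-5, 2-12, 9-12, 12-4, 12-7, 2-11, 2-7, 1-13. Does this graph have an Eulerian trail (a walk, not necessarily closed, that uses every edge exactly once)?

Degrees: 1:6, 2:4, 3:2, 4:2, 5:2, 6:1, 7:2, 8:2, 9:2, 10:4, 11:3, 12:8, 13:2
Odd-degree vertices: 6, 11 (2 total).
The non-isolated vertices are connected and exactly 2 have odd degree, so an Eulerian trail exists (from 6 to 11).

Yes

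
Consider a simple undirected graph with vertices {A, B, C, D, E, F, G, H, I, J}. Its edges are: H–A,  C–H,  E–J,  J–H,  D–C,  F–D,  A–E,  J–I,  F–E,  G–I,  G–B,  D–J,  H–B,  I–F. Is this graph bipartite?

H-B-G-I-J-H is an odd cycle (length 5), and a bipartite graph can contain only even cycles.

No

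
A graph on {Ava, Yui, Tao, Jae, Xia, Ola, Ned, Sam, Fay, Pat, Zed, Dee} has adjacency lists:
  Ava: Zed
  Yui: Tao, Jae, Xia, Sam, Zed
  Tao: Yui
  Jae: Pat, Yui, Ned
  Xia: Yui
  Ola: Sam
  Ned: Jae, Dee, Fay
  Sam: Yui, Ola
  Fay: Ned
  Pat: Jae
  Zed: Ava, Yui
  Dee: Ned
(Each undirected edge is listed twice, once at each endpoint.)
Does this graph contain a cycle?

|V| = 12, |E| = 11, number of components = 1.
Since 11 = 12 - 1, the graph is a forest and contains no cycle.

No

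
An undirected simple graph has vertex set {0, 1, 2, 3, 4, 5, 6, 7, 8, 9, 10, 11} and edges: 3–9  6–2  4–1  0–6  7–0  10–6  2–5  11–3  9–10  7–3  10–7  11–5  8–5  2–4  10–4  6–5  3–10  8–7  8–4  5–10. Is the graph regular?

Degrees: 0:2, 1:1, 2:3, 3:4, 4:4, 5:5, 6:4, 7:4, 8:3, 9:2, 10:6, 11:2
Degrees are not all equal (e.g. deg(1)=1 but deg(10)=6); not regular.

No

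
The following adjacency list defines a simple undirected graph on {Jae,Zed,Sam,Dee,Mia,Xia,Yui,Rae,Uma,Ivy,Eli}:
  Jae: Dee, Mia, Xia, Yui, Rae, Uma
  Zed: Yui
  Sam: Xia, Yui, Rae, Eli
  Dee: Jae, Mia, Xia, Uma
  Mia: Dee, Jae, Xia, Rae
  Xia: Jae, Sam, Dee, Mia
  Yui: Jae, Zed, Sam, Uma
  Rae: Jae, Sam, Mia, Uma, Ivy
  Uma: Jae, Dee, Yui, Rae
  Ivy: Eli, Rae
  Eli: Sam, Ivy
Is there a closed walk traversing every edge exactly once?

Degrees: Jae:6, Zed:1, Sam:4, Dee:4, Mia:4, Xia:4, Yui:4, Rae:5, Uma:4, Ivy:2, Eli:2
Vertices with odd degree: Zed, Rae. An Eulerian circuit requires all degrees even.

No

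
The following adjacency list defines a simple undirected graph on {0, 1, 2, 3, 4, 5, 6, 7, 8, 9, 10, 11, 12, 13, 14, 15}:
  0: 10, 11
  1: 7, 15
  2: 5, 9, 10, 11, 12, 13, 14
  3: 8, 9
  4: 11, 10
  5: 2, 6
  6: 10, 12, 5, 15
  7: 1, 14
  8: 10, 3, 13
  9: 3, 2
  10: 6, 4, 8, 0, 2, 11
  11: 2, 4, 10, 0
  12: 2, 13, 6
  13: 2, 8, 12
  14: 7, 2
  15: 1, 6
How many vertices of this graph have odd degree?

Degrees: 0:2, 1:2, 2:7, 3:2, 4:2, 5:2, 6:4, 7:2, 8:3, 9:2, 10:6, 11:4, 12:3, 13:3, 14:2, 15:2
Odd-degree vertices: 2, 8, 12, 13.

4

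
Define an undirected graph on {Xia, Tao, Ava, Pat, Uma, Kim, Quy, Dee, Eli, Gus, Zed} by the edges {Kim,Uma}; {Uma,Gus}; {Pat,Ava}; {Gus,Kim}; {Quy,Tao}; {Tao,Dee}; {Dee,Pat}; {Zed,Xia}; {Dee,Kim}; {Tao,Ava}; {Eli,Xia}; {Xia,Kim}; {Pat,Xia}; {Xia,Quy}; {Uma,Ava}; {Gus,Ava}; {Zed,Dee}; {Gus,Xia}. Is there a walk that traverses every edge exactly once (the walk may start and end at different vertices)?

No

Degrees: Xia:6, Tao:3, Ava:4, Pat:3, Uma:3, Kim:4, Quy:2, Dee:4, Eli:1, Gus:4, Zed:2
Odd-degree vertices: Tao, Pat, Uma, Eli (4 total).
With 4 odd-degree vertices (more than two), no single trail can use every edge.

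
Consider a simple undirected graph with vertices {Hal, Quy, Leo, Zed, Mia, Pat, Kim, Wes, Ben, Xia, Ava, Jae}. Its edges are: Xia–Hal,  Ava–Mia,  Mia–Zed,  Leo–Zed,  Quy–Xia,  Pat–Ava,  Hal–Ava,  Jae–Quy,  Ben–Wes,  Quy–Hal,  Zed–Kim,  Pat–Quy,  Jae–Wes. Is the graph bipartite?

No

The cycle Xia-Hal-Quy-Xia has length 3, which is odd, so the graph is not bipartite.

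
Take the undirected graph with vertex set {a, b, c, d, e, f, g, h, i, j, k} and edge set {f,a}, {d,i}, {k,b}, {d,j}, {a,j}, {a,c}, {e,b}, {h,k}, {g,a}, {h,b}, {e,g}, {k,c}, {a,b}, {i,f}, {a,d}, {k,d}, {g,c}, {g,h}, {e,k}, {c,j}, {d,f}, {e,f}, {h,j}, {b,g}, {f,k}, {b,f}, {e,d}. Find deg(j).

4

Neighbors of j: a, c, d, h.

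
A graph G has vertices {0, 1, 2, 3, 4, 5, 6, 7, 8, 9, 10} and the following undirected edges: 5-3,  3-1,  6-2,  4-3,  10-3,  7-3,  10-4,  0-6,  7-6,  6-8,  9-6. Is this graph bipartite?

No

3-4-10-3 is an odd cycle (length 3), and a bipartite graph can contain only even cycles.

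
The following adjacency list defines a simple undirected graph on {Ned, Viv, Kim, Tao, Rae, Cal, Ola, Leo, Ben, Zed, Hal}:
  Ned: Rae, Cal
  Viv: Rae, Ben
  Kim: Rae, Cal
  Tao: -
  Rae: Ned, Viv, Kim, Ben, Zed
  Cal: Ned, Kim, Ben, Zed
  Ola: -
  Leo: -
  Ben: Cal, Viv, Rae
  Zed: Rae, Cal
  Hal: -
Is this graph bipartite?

No

Viv-Ben-Rae-Viv is an odd cycle (length 3), and a bipartite graph can contain only even cycles.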